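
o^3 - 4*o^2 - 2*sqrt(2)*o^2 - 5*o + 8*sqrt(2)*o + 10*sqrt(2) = (o - 5)*(o + 1)*(o - 2*sqrt(2))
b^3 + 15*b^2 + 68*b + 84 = (b + 2)*(b + 6)*(b + 7)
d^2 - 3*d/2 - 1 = (d - 2)*(d + 1/2)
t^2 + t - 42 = (t - 6)*(t + 7)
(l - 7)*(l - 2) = l^2 - 9*l + 14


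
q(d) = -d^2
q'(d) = -2*d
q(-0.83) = -0.69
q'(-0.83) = 1.66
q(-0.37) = -0.14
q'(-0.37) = 0.74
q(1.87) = -3.50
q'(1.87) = -3.74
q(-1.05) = -1.10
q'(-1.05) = 2.10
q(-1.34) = -1.80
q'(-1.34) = 2.68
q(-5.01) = -25.10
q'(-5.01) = 10.02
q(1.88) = -3.53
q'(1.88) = -3.76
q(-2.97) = -8.82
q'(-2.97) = 5.94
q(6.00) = -36.00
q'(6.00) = -12.00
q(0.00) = 0.00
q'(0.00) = 0.00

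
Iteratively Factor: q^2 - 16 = (q + 4)*(q - 4)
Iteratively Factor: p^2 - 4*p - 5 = (p - 5)*(p + 1)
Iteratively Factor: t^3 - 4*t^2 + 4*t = (t)*(t^2 - 4*t + 4) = t*(t - 2)*(t - 2)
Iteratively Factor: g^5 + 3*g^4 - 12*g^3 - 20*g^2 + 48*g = (g - 2)*(g^4 + 5*g^3 - 2*g^2 - 24*g) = (g - 2)*(g + 3)*(g^3 + 2*g^2 - 8*g) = (g - 2)*(g + 3)*(g + 4)*(g^2 - 2*g) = g*(g - 2)*(g + 3)*(g + 4)*(g - 2)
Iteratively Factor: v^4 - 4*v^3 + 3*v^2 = (v - 3)*(v^3 - v^2) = v*(v - 3)*(v^2 - v) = v^2*(v - 3)*(v - 1)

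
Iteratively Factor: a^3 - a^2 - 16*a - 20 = (a + 2)*(a^2 - 3*a - 10) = (a + 2)^2*(a - 5)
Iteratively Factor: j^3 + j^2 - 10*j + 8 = (j - 1)*(j^2 + 2*j - 8) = (j - 1)*(j + 4)*(j - 2)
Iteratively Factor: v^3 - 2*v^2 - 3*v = (v - 3)*(v^2 + v) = v*(v - 3)*(v + 1)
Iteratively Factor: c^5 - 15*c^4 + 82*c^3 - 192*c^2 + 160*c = (c - 4)*(c^4 - 11*c^3 + 38*c^2 - 40*c) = c*(c - 4)*(c^3 - 11*c^2 + 38*c - 40) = c*(c - 4)^2*(c^2 - 7*c + 10) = c*(c - 5)*(c - 4)^2*(c - 2)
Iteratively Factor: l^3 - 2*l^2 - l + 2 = (l - 2)*(l^2 - 1) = (l - 2)*(l + 1)*(l - 1)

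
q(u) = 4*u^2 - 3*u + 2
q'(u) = 8*u - 3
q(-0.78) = 6.77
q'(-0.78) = -9.24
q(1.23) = 4.36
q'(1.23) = 6.84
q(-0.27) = 3.10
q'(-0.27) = -5.16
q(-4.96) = 115.29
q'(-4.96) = -42.68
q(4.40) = 66.24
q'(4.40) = 32.20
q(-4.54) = 98.07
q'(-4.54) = -39.32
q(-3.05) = 48.36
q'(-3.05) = -27.40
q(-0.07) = 2.23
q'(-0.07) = -3.56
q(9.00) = 299.00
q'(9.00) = 69.00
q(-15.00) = 947.00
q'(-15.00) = -123.00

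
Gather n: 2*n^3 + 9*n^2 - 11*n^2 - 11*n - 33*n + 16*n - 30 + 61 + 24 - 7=2*n^3 - 2*n^2 - 28*n + 48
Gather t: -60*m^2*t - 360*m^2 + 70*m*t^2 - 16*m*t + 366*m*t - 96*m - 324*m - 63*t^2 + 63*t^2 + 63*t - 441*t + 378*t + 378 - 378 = -360*m^2 + 70*m*t^2 - 420*m + t*(-60*m^2 + 350*m)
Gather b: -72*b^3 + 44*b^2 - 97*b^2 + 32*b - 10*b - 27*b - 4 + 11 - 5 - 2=-72*b^3 - 53*b^2 - 5*b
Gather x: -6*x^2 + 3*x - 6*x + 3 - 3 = -6*x^2 - 3*x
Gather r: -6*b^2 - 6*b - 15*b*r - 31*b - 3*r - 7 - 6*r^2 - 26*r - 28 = -6*b^2 - 37*b - 6*r^2 + r*(-15*b - 29) - 35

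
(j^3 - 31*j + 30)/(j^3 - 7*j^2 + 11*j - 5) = (j + 6)/(j - 1)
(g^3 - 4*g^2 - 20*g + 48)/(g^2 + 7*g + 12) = (g^2 - 8*g + 12)/(g + 3)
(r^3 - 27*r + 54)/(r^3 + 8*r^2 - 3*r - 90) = (r - 3)/(r + 5)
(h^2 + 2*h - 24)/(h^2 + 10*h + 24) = (h - 4)/(h + 4)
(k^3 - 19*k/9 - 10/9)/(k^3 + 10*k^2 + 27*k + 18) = (k^2 - k - 10/9)/(k^2 + 9*k + 18)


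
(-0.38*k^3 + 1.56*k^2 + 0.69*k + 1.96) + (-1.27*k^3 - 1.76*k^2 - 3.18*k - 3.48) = -1.65*k^3 - 0.2*k^2 - 2.49*k - 1.52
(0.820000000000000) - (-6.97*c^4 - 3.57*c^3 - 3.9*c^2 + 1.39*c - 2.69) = 6.97*c^4 + 3.57*c^3 + 3.9*c^2 - 1.39*c + 3.51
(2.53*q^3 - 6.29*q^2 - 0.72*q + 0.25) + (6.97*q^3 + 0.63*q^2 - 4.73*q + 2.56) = 9.5*q^3 - 5.66*q^2 - 5.45*q + 2.81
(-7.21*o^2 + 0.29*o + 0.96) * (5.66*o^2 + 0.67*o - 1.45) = -40.8086*o^4 - 3.1893*o^3 + 16.0824*o^2 + 0.2227*o - 1.392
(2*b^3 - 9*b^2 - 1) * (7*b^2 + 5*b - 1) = 14*b^5 - 53*b^4 - 47*b^3 + 2*b^2 - 5*b + 1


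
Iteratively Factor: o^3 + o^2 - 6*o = (o - 2)*(o^2 + 3*o) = o*(o - 2)*(o + 3)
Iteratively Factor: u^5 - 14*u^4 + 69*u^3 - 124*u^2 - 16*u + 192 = (u - 3)*(u^4 - 11*u^3 + 36*u^2 - 16*u - 64) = (u - 4)*(u - 3)*(u^3 - 7*u^2 + 8*u + 16) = (u - 4)^2*(u - 3)*(u^2 - 3*u - 4) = (u - 4)^2*(u - 3)*(u + 1)*(u - 4)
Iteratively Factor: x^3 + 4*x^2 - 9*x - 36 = (x + 4)*(x^2 - 9) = (x - 3)*(x + 4)*(x + 3)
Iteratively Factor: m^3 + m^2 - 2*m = (m + 2)*(m^2 - m) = (m - 1)*(m + 2)*(m)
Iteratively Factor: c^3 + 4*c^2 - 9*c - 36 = (c - 3)*(c^2 + 7*c + 12) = (c - 3)*(c + 3)*(c + 4)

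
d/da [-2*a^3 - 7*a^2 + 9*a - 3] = -6*a^2 - 14*a + 9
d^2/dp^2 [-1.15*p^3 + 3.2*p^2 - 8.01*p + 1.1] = 6.4 - 6.9*p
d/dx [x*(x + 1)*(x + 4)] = 3*x^2 + 10*x + 4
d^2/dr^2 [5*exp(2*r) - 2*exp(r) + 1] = (20*exp(r) - 2)*exp(r)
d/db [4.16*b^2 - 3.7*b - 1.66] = 8.32*b - 3.7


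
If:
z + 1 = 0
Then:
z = -1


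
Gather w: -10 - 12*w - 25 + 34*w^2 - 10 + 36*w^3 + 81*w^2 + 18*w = 36*w^3 + 115*w^2 + 6*w - 45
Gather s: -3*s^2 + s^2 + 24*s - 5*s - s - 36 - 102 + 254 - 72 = -2*s^2 + 18*s + 44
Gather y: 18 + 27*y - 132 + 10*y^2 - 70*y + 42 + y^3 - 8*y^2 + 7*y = y^3 + 2*y^2 - 36*y - 72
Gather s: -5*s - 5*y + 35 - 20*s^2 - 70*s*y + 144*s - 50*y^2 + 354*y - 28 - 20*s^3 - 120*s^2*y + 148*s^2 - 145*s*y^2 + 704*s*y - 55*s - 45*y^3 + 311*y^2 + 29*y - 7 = -20*s^3 + s^2*(128 - 120*y) + s*(-145*y^2 + 634*y + 84) - 45*y^3 + 261*y^2 + 378*y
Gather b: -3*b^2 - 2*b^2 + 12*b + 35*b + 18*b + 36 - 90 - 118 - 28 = -5*b^2 + 65*b - 200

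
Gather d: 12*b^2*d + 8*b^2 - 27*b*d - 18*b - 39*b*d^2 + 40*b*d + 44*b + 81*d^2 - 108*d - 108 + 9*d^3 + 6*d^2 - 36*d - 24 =8*b^2 + 26*b + 9*d^3 + d^2*(87 - 39*b) + d*(12*b^2 + 13*b - 144) - 132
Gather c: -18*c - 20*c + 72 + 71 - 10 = 133 - 38*c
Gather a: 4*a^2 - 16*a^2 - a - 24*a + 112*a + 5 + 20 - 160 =-12*a^2 + 87*a - 135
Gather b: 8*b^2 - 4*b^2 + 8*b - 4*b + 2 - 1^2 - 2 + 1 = 4*b^2 + 4*b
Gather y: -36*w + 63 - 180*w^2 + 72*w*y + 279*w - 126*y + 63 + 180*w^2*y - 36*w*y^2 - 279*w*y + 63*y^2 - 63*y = -180*w^2 + 243*w + y^2*(63 - 36*w) + y*(180*w^2 - 207*w - 189) + 126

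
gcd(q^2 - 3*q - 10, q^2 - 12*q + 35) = q - 5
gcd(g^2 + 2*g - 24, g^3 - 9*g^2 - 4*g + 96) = g - 4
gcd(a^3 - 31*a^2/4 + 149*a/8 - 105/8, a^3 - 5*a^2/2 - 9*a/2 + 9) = a - 3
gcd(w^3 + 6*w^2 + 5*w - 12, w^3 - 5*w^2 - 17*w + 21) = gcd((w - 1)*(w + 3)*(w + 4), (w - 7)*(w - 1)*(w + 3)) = w^2 + 2*w - 3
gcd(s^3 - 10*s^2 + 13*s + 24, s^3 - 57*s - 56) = s^2 - 7*s - 8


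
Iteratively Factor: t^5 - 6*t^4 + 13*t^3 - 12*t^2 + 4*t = (t)*(t^4 - 6*t^3 + 13*t^2 - 12*t + 4) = t*(t - 2)*(t^3 - 4*t^2 + 5*t - 2) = t*(t - 2)*(t - 1)*(t^2 - 3*t + 2) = t*(t - 2)^2*(t - 1)*(t - 1)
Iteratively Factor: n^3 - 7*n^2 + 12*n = (n - 4)*(n^2 - 3*n) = n*(n - 4)*(n - 3)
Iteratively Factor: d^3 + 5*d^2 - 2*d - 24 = (d + 4)*(d^2 + d - 6) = (d - 2)*(d + 4)*(d + 3)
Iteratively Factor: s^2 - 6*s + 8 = (s - 4)*(s - 2)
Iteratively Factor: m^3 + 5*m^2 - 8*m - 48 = (m + 4)*(m^2 + m - 12) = (m - 3)*(m + 4)*(m + 4)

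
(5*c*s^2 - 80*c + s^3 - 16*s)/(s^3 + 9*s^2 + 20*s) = (5*c*s - 20*c + s^2 - 4*s)/(s*(s + 5))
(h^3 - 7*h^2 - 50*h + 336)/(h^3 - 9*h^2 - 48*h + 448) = (h - 6)/(h - 8)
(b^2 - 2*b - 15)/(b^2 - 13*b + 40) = (b + 3)/(b - 8)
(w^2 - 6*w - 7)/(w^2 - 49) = (w + 1)/(w + 7)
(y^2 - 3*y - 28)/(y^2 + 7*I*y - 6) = (y^2 - 3*y - 28)/(y^2 + 7*I*y - 6)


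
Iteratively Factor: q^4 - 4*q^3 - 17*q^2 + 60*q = (q - 5)*(q^3 + q^2 - 12*q) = (q - 5)*(q + 4)*(q^2 - 3*q) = (q - 5)*(q - 3)*(q + 4)*(q)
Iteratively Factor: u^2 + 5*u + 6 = (u + 2)*(u + 3)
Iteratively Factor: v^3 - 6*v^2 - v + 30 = (v + 2)*(v^2 - 8*v + 15) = (v - 5)*(v + 2)*(v - 3)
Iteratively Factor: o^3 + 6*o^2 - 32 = (o + 4)*(o^2 + 2*o - 8) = (o + 4)^2*(o - 2)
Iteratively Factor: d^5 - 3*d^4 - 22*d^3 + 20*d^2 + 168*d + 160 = (d + 2)*(d^4 - 5*d^3 - 12*d^2 + 44*d + 80) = (d - 4)*(d + 2)*(d^3 - d^2 - 16*d - 20) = (d - 4)*(d + 2)^2*(d^2 - 3*d - 10) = (d - 5)*(d - 4)*(d + 2)^2*(d + 2)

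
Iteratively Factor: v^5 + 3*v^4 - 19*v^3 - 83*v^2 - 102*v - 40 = (v + 2)*(v^4 + v^3 - 21*v^2 - 41*v - 20) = (v + 1)*(v + 2)*(v^3 - 21*v - 20) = (v + 1)*(v + 2)*(v + 4)*(v^2 - 4*v - 5) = (v + 1)^2*(v + 2)*(v + 4)*(v - 5)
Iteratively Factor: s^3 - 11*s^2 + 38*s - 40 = (s - 5)*(s^2 - 6*s + 8) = (s - 5)*(s - 2)*(s - 4)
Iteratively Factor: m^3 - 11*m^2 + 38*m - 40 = (m - 5)*(m^2 - 6*m + 8) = (m - 5)*(m - 2)*(m - 4)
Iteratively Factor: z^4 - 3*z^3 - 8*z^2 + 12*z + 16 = (z - 4)*(z^3 + z^2 - 4*z - 4) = (z - 4)*(z + 1)*(z^2 - 4) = (z - 4)*(z + 1)*(z + 2)*(z - 2)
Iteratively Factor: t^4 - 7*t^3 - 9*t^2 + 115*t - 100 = (t + 4)*(t^3 - 11*t^2 + 35*t - 25) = (t - 5)*(t + 4)*(t^2 - 6*t + 5) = (t - 5)^2*(t + 4)*(t - 1)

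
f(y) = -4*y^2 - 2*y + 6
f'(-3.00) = 22.00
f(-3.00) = -24.00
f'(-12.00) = 94.00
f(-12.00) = -546.00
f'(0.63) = -7.04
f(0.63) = 3.15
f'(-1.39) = 9.12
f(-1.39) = 1.05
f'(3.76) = -32.08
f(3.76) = -58.07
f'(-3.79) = 28.32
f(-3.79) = -43.88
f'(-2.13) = 15.04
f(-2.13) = -7.89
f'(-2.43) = 17.44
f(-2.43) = -12.76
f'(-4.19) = 31.52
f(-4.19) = -55.84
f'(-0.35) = 0.80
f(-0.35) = 6.21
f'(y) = -8*y - 2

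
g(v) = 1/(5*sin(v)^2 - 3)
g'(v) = -10*sin(v)*cos(v)/(5*sin(v)^2 - 3)^2 = -20*sin(2*v)/(5*cos(2*v) + 1)^2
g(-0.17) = -0.35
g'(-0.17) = 0.20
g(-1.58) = 0.50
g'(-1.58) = -0.02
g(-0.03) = -0.33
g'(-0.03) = 0.03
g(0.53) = -0.58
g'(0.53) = -1.47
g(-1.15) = 0.86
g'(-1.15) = 2.74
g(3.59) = -0.49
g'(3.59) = -0.92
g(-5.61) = -0.95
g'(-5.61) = -4.37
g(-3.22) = -0.34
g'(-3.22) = 0.09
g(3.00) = -0.34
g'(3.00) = 0.17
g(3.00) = -0.34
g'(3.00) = 0.17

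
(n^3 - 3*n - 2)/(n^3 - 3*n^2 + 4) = (n + 1)/(n - 2)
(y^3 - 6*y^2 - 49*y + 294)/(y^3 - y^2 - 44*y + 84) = (y - 7)/(y - 2)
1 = 1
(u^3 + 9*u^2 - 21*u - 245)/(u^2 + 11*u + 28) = (u^2 + 2*u - 35)/(u + 4)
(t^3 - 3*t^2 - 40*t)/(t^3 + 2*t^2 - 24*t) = (t^2 - 3*t - 40)/(t^2 + 2*t - 24)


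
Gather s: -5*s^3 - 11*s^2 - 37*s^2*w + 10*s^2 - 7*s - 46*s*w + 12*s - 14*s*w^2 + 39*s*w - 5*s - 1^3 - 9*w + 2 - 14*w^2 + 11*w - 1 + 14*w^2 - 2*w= -5*s^3 + s^2*(-37*w - 1) + s*(-14*w^2 - 7*w)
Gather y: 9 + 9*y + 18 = 9*y + 27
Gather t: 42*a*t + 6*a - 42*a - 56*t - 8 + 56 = -36*a + t*(42*a - 56) + 48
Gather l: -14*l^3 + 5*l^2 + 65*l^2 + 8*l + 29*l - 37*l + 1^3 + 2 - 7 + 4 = -14*l^3 + 70*l^2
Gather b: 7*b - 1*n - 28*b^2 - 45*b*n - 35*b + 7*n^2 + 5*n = -28*b^2 + b*(-45*n - 28) + 7*n^2 + 4*n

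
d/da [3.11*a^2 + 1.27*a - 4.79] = 6.22*a + 1.27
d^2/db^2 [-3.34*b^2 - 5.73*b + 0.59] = -6.68000000000000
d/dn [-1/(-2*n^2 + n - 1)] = (1 - 4*n)/(2*n^2 - n + 1)^2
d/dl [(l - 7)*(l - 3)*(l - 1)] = 3*l^2 - 22*l + 31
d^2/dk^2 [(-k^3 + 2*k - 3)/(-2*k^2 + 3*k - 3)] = 2*(-5*k^3 + 9*k^2 + 9*k - 9)/(8*k^6 - 36*k^5 + 90*k^4 - 135*k^3 + 135*k^2 - 81*k + 27)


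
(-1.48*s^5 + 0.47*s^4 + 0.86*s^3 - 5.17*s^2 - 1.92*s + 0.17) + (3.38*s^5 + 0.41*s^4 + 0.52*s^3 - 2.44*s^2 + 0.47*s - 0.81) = 1.9*s^5 + 0.88*s^4 + 1.38*s^3 - 7.61*s^2 - 1.45*s - 0.64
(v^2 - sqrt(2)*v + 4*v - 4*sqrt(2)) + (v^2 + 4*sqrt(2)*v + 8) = 2*v^2 + 4*v + 3*sqrt(2)*v - 4*sqrt(2) + 8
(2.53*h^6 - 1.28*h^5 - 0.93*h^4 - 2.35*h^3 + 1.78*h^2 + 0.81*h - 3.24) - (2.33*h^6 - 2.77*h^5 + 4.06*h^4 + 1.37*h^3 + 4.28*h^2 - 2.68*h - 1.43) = 0.2*h^6 + 1.49*h^5 - 4.99*h^4 - 3.72*h^3 - 2.5*h^2 + 3.49*h - 1.81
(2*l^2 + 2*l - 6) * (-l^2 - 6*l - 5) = -2*l^4 - 14*l^3 - 16*l^2 + 26*l + 30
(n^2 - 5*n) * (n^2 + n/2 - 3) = n^4 - 9*n^3/2 - 11*n^2/2 + 15*n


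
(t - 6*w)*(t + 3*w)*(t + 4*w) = t^3 + t^2*w - 30*t*w^2 - 72*w^3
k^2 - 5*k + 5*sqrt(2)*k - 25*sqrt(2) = (k - 5)*(k + 5*sqrt(2))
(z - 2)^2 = z^2 - 4*z + 4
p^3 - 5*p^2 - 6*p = p*(p - 6)*(p + 1)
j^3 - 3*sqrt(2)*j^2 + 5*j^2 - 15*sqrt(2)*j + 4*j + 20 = (j + 5)*(j - 2*sqrt(2))*(j - sqrt(2))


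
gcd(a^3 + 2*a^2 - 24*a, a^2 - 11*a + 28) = a - 4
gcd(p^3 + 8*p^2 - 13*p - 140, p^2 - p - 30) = p + 5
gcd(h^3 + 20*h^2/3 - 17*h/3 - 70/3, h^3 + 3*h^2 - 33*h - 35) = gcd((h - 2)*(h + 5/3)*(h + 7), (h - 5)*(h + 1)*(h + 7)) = h + 7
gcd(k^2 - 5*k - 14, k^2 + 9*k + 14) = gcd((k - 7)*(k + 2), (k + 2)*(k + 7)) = k + 2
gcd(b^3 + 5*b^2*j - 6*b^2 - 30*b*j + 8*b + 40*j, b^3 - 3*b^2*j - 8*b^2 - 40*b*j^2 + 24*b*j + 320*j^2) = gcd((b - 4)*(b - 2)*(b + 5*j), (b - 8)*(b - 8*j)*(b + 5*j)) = b + 5*j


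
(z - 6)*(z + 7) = z^2 + z - 42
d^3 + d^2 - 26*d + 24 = (d - 4)*(d - 1)*(d + 6)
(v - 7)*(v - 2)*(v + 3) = v^3 - 6*v^2 - 13*v + 42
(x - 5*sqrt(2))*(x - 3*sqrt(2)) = x^2 - 8*sqrt(2)*x + 30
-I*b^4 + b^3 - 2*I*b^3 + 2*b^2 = b^2*(b + 2)*(-I*b + 1)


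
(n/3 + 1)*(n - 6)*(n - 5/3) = n^3/3 - 14*n^2/9 - 13*n/3 + 10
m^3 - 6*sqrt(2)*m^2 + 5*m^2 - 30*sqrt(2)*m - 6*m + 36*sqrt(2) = (m - 1)*(m + 6)*(m - 6*sqrt(2))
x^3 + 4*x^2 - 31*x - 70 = (x - 5)*(x + 2)*(x + 7)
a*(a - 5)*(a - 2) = a^3 - 7*a^2 + 10*a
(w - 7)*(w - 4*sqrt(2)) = w^2 - 7*w - 4*sqrt(2)*w + 28*sqrt(2)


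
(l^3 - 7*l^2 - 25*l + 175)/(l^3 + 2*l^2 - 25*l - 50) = (l - 7)/(l + 2)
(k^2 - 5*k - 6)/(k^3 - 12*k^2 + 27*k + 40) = (k - 6)/(k^2 - 13*k + 40)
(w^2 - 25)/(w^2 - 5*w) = (w + 5)/w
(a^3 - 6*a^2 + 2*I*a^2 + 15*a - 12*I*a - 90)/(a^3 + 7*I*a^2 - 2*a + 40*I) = (a^2 - 3*a*(2 + I) + 18*I)/(a^2 + 2*I*a + 8)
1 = 1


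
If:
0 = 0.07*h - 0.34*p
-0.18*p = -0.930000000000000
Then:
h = 25.10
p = 5.17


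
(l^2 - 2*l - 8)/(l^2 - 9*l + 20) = (l + 2)/(l - 5)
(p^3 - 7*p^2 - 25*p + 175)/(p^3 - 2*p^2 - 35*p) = (p - 5)/p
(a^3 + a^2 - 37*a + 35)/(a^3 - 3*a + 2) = (a^2 + 2*a - 35)/(a^2 + a - 2)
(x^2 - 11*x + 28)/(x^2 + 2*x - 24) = (x - 7)/(x + 6)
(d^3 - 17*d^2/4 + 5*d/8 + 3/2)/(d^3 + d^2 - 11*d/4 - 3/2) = (4*d^2 - 19*d + 12)/(2*(2*d^2 + d - 6))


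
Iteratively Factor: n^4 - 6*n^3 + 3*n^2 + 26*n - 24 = (n + 2)*(n^3 - 8*n^2 + 19*n - 12) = (n - 1)*(n + 2)*(n^2 - 7*n + 12) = (n - 3)*(n - 1)*(n + 2)*(n - 4)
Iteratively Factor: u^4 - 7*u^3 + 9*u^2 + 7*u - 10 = (u - 5)*(u^3 - 2*u^2 - u + 2) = (u - 5)*(u + 1)*(u^2 - 3*u + 2) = (u - 5)*(u - 2)*(u + 1)*(u - 1)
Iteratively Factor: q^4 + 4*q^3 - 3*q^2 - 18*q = (q)*(q^3 + 4*q^2 - 3*q - 18) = q*(q + 3)*(q^2 + q - 6) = q*(q - 2)*(q + 3)*(q + 3)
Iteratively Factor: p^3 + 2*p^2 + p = (p + 1)*(p^2 + p) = p*(p + 1)*(p + 1)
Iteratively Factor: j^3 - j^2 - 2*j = (j)*(j^2 - j - 2) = j*(j - 2)*(j + 1)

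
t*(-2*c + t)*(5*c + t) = -10*c^2*t + 3*c*t^2 + t^3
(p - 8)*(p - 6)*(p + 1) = p^3 - 13*p^2 + 34*p + 48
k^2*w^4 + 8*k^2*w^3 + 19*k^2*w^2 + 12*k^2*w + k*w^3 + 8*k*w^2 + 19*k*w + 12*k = (w + 3)*(w + 4)*(k*w + 1)*(k*w + k)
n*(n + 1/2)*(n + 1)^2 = n^4 + 5*n^3/2 + 2*n^2 + n/2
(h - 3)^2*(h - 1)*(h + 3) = h^4 - 4*h^3 - 6*h^2 + 36*h - 27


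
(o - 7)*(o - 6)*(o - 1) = o^3 - 14*o^2 + 55*o - 42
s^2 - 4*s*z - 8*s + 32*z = (s - 8)*(s - 4*z)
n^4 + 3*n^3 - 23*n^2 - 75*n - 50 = (n - 5)*(n + 1)*(n + 2)*(n + 5)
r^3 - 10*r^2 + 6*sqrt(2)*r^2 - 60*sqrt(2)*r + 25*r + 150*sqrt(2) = (r - 5)^2*(r + 6*sqrt(2))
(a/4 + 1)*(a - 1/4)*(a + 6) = a^3/4 + 39*a^2/16 + 43*a/8 - 3/2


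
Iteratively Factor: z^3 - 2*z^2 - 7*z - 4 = (z + 1)*(z^2 - 3*z - 4) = (z + 1)^2*(z - 4)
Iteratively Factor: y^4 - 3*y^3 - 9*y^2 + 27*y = (y + 3)*(y^3 - 6*y^2 + 9*y) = (y - 3)*(y + 3)*(y^2 - 3*y) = (y - 3)^2*(y + 3)*(y)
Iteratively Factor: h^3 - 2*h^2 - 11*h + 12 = (h + 3)*(h^2 - 5*h + 4) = (h - 1)*(h + 3)*(h - 4)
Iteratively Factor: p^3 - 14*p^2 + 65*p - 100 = (p - 4)*(p^2 - 10*p + 25) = (p - 5)*(p - 4)*(p - 5)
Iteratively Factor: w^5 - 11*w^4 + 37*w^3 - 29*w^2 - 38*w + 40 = (w - 4)*(w^4 - 7*w^3 + 9*w^2 + 7*w - 10) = (w - 4)*(w - 1)*(w^3 - 6*w^2 + 3*w + 10) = (w - 4)*(w - 2)*(w - 1)*(w^2 - 4*w - 5) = (w - 4)*(w - 2)*(w - 1)*(w + 1)*(w - 5)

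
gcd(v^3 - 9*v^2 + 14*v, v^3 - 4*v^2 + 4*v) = v^2 - 2*v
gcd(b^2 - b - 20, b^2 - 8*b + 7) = 1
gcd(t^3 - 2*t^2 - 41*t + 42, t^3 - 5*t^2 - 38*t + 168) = t^2 - t - 42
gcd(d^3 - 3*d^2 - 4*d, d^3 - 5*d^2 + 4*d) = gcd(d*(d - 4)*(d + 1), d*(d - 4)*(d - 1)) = d^2 - 4*d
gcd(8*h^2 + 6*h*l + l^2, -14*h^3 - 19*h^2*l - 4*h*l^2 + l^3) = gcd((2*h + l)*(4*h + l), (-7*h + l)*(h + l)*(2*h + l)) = 2*h + l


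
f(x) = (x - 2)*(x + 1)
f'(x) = 2*x - 1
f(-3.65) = 14.97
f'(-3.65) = -8.30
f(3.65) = 7.67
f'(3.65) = 6.30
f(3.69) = 7.93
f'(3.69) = 6.38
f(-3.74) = 15.73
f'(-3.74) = -8.48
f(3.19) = 4.99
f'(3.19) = 5.38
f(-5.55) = 34.35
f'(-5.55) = -12.10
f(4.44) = 13.27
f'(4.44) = 7.88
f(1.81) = -0.53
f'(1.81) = 2.62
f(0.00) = -2.00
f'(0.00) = -1.00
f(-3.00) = 10.00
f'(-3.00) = -7.00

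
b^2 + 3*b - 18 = (b - 3)*(b + 6)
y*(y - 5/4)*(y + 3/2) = y^3 + y^2/4 - 15*y/8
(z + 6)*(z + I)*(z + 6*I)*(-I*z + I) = -I*z^4 + 7*z^3 - 5*I*z^3 + 35*z^2 + 12*I*z^2 - 42*z + 30*I*z - 36*I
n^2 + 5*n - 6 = (n - 1)*(n + 6)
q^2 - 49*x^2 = (q - 7*x)*(q + 7*x)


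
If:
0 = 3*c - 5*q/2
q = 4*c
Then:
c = 0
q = 0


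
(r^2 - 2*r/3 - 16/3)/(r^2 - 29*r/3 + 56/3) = (r + 2)/(r - 7)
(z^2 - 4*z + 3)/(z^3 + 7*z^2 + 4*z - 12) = (z - 3)/(z^2 + 8*z + 12)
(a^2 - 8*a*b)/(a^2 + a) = (a - 8*b)/(a + 1)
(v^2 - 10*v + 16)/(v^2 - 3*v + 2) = (v - 8)/(v - 1)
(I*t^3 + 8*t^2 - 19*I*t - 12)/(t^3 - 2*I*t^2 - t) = (I*t^2 + 7*t - 12*I)/(t*(t - I))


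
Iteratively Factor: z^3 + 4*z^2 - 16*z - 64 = (z - 4)*(z^2 + 8*z + 16) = (z - 4)*(z + 4)*(z + 4)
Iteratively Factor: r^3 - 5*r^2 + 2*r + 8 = (r + 1)*(r^2 - 6*r + 8) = (r - 4)*(r + 1)*(r - 2)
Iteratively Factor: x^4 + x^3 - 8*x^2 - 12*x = (x - 3)*(x^3 + 4*x^2 + 4*x) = (x - 3)*(x + 2)*(x^2 + 2*x) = (x - 3)*(x + 2)^2*(x)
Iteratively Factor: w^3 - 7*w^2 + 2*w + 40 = (w - 4)*(w^2 - 3*w - 10) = (w - 5)*(w - 4)*(w + 2)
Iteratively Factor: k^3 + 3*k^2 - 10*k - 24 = (k - 3)*(k^2 + 6*k + 8) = (k - 3)*(k + 2)*(k + 4)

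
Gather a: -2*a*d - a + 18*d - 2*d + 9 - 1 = a*(-2*d - 1) + 16*d + 8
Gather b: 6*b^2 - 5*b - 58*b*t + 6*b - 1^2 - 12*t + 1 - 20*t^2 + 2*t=6*b^2 + b*(1 - 58*t) - 20*t^2 - 10*t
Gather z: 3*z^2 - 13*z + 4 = 3*z^2 - 13*z + 4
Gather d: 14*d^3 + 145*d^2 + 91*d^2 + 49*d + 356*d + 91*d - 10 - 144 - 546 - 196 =14*d^3 + 236*d^2 + 496*d - 896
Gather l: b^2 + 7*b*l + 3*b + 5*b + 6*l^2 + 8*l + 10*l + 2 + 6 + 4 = b^2 + 8*b + 6*l^2 + l*(7*b + 18) + 12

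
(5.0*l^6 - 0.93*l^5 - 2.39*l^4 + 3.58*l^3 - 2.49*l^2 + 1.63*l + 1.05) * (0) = 0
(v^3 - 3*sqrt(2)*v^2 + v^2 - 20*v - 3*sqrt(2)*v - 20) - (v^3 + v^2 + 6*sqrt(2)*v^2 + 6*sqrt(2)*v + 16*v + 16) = -9*sqrt(2)*v^2 - 36*v - 9*sqrt(2)*v - 36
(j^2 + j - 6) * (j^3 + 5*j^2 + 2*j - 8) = j^5 + 6*j^4 + j^3 - 36*j^2 - 20*j + 48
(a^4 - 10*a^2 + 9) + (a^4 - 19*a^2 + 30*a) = 2*a^4 - 29*a^2 + 30*a + 9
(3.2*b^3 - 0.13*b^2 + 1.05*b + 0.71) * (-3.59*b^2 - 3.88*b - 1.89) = -11.488*b^5 - 11.9493*b^4 - 9.3131*b^3 - 6.3772*b^2 - 4.7393*b - 1.3419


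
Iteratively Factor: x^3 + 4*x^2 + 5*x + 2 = (x + 1)*(x^2 + 3*x + 2) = (x + 1)*(x + 2)*(x + 1)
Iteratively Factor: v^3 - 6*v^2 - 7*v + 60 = (v - 4)*(v^2 - 2*v - 15) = (v - 5)*(v - 4)*(v + 3)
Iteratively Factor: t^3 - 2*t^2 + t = (t - 1)*(t^2 - t) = (t - 1)^2*(t)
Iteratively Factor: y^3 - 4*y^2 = (y - 4)*(y^2) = y*(y - 4)*(y)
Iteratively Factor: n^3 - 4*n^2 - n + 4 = (n - 1)*(n^2 - 3*n - 4) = (n - 1)*(n + 1)*(n - 4)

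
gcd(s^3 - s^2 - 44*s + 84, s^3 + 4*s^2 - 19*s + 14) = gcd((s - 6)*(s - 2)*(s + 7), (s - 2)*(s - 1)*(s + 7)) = s^2 + 5*s - 14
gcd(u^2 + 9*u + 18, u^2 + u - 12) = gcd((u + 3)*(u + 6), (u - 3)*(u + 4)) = 1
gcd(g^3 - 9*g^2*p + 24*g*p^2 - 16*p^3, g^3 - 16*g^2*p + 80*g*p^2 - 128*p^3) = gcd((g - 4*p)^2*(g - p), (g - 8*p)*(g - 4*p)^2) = g^2 - 8*g*p + 16*p^2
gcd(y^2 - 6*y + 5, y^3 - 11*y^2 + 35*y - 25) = y^2 - 6*y + 5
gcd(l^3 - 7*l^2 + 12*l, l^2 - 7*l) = l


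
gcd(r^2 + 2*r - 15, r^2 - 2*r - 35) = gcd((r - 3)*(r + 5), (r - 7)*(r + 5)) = r + 5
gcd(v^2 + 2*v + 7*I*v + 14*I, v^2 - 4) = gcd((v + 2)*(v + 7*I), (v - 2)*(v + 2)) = v + 2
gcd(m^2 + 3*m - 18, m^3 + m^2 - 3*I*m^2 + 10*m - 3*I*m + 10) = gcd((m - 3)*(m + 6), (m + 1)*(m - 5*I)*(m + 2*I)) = 1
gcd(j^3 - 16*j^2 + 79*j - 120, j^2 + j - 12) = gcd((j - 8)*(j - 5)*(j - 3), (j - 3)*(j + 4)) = j - 3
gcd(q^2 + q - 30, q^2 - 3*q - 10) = q - 5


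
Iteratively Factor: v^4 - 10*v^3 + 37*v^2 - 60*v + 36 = (v - 2)*(v^3 - 8*v^2 + 21*v - 18) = (v - 2)^2*(v^2 - 6*v + 9) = (v - 3)*(v - 2)^2*(v - 3)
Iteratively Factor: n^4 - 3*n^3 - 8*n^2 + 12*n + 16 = (n - 4)*(n^3 + n^2 - 4*n - 4) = (n - 4)*(n + 1)*(n^2 - 4) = (n - 4)*(n + 1)*(n + 2)*(n - 2)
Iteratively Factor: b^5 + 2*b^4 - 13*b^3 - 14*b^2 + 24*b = (b)*(b^4 + 2*b^3 - 13*b^2 - 14*b + 24) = b*(b + 4)*(b^3 - 2*b^2 - 5*b + 6) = b*(b - 3)*(b + 4)*(b^2 + b - 2) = b*(b - 3)*(b + 2)*(b + 4)*(b - 1)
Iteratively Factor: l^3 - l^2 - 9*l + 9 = (l - 3)*(l^2 + 2*l - 3) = (l - 3)*(l - 1)*(l + 3)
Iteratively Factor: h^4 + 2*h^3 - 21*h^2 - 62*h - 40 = (h - 5)*(h^3 + 7*h^2 + 14*h + 8) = (h - 5)*(h + 4)*(h^2 + 3*h + 2) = (h - 5)*(h + 2)*(h + 4)*(h + 1)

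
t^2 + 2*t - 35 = (t - 5)*(t + 7)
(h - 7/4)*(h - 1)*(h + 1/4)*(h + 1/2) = h^4 - 2*h^3 - 3*h^2/16 + 31*h/32 + 7/32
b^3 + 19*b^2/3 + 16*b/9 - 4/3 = (b - 1/3)*(b + 2/3)*(b + 6)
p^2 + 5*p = p*(p + 5)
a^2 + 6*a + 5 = (a + 1)*(a + 5)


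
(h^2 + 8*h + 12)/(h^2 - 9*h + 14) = (h^2 + 8*h + 12)/(h^2 - 9*h + 14)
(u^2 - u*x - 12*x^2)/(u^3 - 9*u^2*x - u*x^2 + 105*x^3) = (u - 4*x)/(u^2 - 12*u*x + 35*x^2)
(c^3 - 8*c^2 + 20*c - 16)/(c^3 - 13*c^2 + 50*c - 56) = (c - 2)/(c - 7)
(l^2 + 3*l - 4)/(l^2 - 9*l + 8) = (l + 4)/(l - 8)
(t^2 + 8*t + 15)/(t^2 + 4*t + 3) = (t + 5)/(t + 1)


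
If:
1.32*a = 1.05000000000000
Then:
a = 0.80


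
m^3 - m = m*(m - 1)*(m + 1)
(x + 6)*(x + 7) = x^2 + 13*x + 42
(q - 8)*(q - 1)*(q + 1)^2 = q^4 - 7*q^3 - 9*q^2 + 7*q + 8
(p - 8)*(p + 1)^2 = p^3 - 6*p^2 - 15*p - 8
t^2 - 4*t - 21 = (t - 7)*(t + 3)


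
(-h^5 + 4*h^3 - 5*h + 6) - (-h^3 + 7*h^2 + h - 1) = -h^5 + 5*h^3 - 7*h^2 - 6*h + 7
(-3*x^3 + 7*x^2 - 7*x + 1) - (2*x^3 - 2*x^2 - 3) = -5*x^3 + 9*x^2 - 7*x + 4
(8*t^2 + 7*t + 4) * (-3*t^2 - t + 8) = -24*t^4 - 29*t^3 + 45*t^2 + 52*t + 32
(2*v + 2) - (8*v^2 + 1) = -8*v^2 + 2*v + 1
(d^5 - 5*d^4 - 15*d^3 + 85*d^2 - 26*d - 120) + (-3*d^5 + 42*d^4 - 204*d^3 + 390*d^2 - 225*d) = -2*d^5 + 37*d^4 - 219*d^3 + 475*d^2 - 251*d - 120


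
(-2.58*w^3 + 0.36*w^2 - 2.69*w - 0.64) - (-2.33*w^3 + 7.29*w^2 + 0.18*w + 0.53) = -0.25*w^3 - 6.93*w^2 - 2.87*w - 1.17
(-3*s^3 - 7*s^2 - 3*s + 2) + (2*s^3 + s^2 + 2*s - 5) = -s^3 - 6*s^2 - s - 3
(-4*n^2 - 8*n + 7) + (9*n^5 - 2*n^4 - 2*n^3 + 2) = 9*n^5 - 2*n^4 - 2*n^3 - 4*n^2 - 8*n + 9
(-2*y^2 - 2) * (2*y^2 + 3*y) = -4*y^4 - 6*y^3 - 4*y^2 - 6*y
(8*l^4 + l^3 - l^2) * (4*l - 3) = 32*l^5 - 20*l^4 - 7*l^3 + 3*l^2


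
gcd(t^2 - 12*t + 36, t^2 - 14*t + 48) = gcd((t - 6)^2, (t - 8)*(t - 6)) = t - 6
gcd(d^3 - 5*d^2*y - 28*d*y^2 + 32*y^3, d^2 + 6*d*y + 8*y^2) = d + 4*y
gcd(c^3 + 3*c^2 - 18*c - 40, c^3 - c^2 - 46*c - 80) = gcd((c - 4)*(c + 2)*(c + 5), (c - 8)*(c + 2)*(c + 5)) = c^2 + 7*c + 10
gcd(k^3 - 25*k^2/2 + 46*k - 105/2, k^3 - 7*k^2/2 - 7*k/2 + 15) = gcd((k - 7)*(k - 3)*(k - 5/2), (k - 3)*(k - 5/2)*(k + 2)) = k^2 - 11*k/2 + 15/2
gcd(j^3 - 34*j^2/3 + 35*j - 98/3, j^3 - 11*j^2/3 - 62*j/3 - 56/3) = j - 7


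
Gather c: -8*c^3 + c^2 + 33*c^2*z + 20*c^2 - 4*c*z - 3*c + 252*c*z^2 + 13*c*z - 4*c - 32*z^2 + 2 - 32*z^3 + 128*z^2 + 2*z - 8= -8*c^3 + c^2*(33*z + 21) + c*(252*z^2 + 9*z - 7) - 32*z^3 + 96*z^2 + 2*z - 6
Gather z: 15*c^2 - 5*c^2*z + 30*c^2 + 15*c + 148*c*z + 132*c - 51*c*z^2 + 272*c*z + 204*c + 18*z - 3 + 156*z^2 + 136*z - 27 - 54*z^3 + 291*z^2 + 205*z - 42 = 45*c^2 + 351*c - 54*z^3 + z^2*(447 - 51*c) + z*(-5*c^2 + 420*c + 359) - 72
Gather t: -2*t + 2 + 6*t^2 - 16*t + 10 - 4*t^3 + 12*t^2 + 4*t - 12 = -4*t^3 + 18*t^2 - 14*t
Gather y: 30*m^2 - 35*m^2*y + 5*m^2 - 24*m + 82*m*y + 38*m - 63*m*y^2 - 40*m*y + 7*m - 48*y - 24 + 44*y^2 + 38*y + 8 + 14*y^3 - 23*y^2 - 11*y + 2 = 35*m^2 + 21*m + 14*y^3 + y^2*(21 - 63*m) + y*(-35*m^2 + 42*m - 21) - 14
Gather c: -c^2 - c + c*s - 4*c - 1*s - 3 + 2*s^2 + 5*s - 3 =-c^2 + c*(s - 5) + 2*s^2 + 4*s - 6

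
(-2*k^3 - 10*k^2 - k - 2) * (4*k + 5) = -8*k^4 - 50*k^3 - 54*k^2 - 13*k - 10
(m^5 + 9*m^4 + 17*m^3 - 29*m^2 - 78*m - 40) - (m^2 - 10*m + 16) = m^5 + 9*m^4 + 17*m^3 - 30*m^2 - 68*m - 56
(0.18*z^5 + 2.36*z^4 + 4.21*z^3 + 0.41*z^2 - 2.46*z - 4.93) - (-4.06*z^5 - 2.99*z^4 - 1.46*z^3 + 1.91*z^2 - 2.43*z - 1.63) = 4.24*z^5 + 5.35*z^4 + 5.67*z^3 - 1.5*z^2 - 0.0299999999999998*z - 3.3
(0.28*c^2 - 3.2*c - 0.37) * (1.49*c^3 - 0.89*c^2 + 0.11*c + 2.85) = 0.4172*c^5 - 5.0172*c^4 + 2.3275*c^3 + 0.7753*c^2 - 9.1607*c - 1.0545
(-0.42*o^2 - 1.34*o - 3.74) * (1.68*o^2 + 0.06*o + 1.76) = -0.7056*o^4 - 2.2764*o^3 - 7.1028*o^2 - 2.5828*o - 6.5824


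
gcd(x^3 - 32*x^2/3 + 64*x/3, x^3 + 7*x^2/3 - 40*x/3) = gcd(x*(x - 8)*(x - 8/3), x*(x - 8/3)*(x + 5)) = x^2 - 8*x/3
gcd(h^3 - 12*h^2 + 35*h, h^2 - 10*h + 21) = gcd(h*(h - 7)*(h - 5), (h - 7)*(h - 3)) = h - 7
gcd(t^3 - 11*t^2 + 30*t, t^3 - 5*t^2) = t^2 - 5*t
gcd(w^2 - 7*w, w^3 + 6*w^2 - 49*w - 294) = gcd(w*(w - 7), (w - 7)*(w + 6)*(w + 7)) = w - 7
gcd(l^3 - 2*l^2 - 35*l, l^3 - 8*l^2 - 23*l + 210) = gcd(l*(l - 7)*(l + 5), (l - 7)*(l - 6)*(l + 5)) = l^2 - 2*l - 35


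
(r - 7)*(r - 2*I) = r^2 - 7*r - 2*I*r + 14*I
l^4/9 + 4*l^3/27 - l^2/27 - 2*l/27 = l*(l/3 + 1/3)^2*(l - 2/3)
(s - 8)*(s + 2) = s^2 - 6*s - 16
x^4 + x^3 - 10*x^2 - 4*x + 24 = (x - 2)^2*(x + 2)*(x + 3)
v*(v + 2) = v^2 + 2*v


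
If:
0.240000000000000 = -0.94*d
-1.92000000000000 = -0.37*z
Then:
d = -0.26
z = 5.19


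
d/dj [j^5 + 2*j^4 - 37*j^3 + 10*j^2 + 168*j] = 5*j^4 + 8*j^3 - 111*j^2 + 20*j + 168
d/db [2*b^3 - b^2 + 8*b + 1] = 6*b^2 - 2*b + 8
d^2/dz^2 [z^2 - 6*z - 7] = 2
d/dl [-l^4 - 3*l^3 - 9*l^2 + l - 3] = -4*l^3 - 9*l^2 - 18*l + 1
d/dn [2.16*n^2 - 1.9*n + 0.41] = 4.32*n - 1.9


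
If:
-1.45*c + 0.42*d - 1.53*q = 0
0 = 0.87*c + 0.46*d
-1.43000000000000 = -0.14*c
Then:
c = 10.21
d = -19.32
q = -14.98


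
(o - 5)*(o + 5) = o^2 - 25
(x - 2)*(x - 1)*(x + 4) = x^3 + x^2 - 10*x + 8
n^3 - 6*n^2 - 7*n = n*(n - 7)*(n + 1)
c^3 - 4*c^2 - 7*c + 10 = (c - 5)*(c - 1)*(c + 2)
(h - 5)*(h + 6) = h^2 + h - 30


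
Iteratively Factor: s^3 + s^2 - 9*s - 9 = (s + 3)*(s^2 - 2*s - 3) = (s + 1)*(s + 3)*(s - 3)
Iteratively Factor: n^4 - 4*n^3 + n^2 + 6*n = (n - 2)*(n^3 - 2*n^2 - 3*n) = n*(n - 2)*(n^2 - 2*n - 3) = n*(n - 3)*(n - 2)*(n + 1)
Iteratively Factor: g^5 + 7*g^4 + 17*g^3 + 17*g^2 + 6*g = (g + 1)*(g^4 + 6*g^3 + 11*g^2 + 6*g) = g*(g + 1)*(g^3 + 6*g^2 + 11*g + 6) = g*(g + 1)*(g + 3)*(g^2 + 3*g + 2) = g*(g + 1)*(g + 2)*(g + 3)*(g + 1)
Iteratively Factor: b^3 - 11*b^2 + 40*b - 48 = (b - 3)*(b^2 - 8*b + 16) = (b - 4)*(b - 3)*(b - 4)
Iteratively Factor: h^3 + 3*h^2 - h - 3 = (h + 3)*(h^2 - 1) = (h + 1)*(h + 3)*(h - 1)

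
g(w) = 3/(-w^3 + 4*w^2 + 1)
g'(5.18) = 0.12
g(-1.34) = 0.28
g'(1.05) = -0.84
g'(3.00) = 0.09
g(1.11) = 0.66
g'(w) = 3*(3*w^2 - 8*w)/(-w^3 + 4*w^2 + 1)^2 = 3*w*(3*w - 8)/(-w^3 + 4*w^2 + 1)^2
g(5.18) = -0.10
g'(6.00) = 0.04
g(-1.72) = 0.17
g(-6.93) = 0.01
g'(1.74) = -0.24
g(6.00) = -0.04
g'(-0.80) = 1.51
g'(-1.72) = 0.21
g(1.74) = 0.38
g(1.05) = 0.71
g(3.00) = 0.30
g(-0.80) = 0.74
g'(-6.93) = 0.00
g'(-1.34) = 0.43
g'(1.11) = -0.75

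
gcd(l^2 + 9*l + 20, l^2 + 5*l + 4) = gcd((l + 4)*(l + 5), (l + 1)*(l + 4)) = l + 4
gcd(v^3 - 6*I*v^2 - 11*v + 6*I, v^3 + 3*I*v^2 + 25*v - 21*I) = v^2 - 4*I*v - 3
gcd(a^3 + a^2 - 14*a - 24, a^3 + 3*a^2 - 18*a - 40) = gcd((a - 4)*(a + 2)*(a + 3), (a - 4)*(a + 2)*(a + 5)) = a^2 - 2*a - 8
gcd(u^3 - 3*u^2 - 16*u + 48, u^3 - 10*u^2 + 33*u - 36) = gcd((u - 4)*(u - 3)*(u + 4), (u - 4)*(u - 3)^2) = u^2 - 7*u + 12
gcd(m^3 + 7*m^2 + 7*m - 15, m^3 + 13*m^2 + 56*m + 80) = m + 5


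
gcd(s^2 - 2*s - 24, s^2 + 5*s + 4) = s + 4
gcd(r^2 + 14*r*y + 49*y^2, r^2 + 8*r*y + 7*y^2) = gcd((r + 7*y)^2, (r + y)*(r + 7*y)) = r + 7*y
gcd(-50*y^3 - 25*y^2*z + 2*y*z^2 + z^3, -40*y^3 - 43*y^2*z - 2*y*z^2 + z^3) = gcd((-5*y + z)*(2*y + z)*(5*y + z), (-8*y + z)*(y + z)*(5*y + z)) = 5*y + z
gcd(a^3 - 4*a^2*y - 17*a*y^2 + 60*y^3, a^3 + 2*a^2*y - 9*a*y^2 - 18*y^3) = -a + 3*y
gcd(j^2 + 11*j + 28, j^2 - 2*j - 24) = j + 4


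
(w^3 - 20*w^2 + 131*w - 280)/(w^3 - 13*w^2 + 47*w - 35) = (w - 8)/(w - 1)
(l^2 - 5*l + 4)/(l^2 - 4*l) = (l - 1)/l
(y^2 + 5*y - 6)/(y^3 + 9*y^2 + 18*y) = (y - 1)/(y*(y + 3))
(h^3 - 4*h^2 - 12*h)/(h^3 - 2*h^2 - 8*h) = (h - 6)/(h - 4)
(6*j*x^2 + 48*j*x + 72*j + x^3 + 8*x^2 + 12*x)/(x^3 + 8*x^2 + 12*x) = (6*j + x)/x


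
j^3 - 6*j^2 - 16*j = j*(j - 8)*(j + 2)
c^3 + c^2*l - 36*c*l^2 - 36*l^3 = (c - 6*l)*(c + l)*(c + 6*l)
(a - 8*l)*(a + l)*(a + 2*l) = a^3 - 5*a^2*l - 22*a*l^2 - 16*l^3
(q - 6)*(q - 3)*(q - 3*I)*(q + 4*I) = q^4 - 9*q^3 + I*q^3 + 30*q^2 - 9*I*q^2 - 108*q + 18*I*q + 216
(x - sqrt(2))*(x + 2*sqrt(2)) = x^2 + sqrt(2)*x - 4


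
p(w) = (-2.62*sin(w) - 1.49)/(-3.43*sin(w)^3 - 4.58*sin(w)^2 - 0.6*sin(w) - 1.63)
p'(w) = (-2.62*sin(w) - 1.49)*(10.29*sin(w)^2*cos(w) + 9.16*sin(w)*cos(w) + 0.6*cos(w))/(-3.43*sin(w)^3 - 4.58*sin(w)^2 - 0.6*sin(w) - 1.63)^2 - 2.62*cos(w)/(-3.43*sin(w)^3 - 4.58*sin(w)^2 - 0.6*sin(w) - 1.63) = (-17.9732*sin(w)^3 - 27.3317*sin(w)^2 - 13.6484*sin(w) + 3.3766)*cos(w)/(11.7649*sin(w)^6 + 31.4188*sin(w)^5 + 25.0924*sin(w)^4 + 16.6778*sin(w)^3 + 15.2908*sin(w)^2 + 1.956*sin(w) + 2.6569)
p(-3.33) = 1.03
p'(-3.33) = 0.07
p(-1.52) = -0.52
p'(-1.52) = 0.08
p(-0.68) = -0.07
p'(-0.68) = 0.89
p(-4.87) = 0.41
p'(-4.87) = -0.08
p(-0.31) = 0.39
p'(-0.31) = 1.66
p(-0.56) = 0.05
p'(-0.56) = 1.09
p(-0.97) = -0.29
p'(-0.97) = 0.64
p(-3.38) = 1.02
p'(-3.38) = 0.36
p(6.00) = 0.43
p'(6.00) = 1.72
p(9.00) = 0.89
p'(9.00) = 0.89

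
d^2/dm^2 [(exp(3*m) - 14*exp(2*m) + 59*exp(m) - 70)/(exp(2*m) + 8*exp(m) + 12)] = (exp(6*m) + 24*exp(5*m) + 451*exp(4*m) + 80*exp(3*m) - 8664*exp(2*m) - 14848*exp(m) + 15216)*exp(m)/(exp(6*m) + 24*exp(5*m) + 228*exp(4*m) + 1088*exp(3*m) + 2736*exp(2*m) + 3456*exp(m) + 1728)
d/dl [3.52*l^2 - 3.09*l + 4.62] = 7.04*l - 3.09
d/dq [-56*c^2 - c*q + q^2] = -c + 2*q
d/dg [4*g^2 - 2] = 8*g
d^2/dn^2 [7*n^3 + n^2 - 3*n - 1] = 42*n + 2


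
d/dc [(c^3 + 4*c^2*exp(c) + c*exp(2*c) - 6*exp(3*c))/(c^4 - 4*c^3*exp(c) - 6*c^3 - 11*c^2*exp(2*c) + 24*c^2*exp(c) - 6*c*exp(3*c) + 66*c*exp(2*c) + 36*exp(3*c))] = (-2*(c^3 + 4*c^2*exp(c) + c*exp(2*c) - 6*exp(3*c))*(-2*c^3*exp(c) + 2*c^3 - 11*c^2*exp(2*c) + 6*c^2*exp(c) - 9*c^2 - 9*c*exp(3*c) + 55*c*exp(2*c) + 24*c*exp(c) + 51*exp(3*c) + 33*exp(2*c)) + (4*c^2*exp(c) + 3*c^2 + 2*c*exp(2*c) + 8*c*exp(c) - 18*exp(3*c) + exp(2*c))*(c^4 - 4*c^3*exp(c) - 6*c^3 - 11*c^2*exp(2*c) + 24*c^2*exp(c) - 6*c*exp(3*c) + 66*c*exp(2*c) + 36*exp(3*c)))/(c^4 - 4*c^3*exp(c) - 6*c^3 - 11*c^2*exp(2*c) + 24*c^2*exp(c) - 6*c*exp(3*c) + 66*c*exp(2*c) + 36*exp(3*c))^2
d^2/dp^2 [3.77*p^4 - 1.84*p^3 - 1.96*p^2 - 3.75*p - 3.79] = 45.24*p^2 - 11.04*p - 3.92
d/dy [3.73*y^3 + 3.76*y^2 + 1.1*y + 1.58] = 11.19*y^2 + 7.52*y + 1.1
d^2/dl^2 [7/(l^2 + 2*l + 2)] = 14*(-l^2 - 2*l + 4*(l + 1)^2 - 2)/(l^2 + 2*l + 2)^3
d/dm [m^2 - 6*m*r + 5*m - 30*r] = 2*m - 6*r + 5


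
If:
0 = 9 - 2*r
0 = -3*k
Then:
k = 0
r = 9/2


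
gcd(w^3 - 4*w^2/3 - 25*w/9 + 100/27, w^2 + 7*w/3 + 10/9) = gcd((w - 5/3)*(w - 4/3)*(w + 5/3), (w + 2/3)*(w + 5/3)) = w + 5/3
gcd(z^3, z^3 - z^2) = z^2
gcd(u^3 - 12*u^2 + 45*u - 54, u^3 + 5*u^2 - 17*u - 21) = u - 3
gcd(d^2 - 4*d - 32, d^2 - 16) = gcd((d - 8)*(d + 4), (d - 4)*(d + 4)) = d + 4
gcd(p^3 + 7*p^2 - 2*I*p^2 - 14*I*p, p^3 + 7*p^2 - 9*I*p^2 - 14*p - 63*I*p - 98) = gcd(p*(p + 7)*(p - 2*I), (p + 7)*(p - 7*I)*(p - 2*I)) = p^2 + p*(7 - 2*I) - 14*I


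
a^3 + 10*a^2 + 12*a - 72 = (a - 2)*(a + 6)^2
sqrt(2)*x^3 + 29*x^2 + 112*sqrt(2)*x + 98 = (x + 7*sqrt(2))^2*(sqrt(2)*x + 1)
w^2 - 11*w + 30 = (w - 6)*(w - 5)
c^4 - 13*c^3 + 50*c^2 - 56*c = c*(c - 7)*(c - 4)*(c - 2)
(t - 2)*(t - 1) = t^2 - 3*t + 2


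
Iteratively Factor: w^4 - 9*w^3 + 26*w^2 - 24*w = (w - 4)*(w^3 - 5*w^2 + 6*w) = (w - 4)*(w - 3)*(w^2 - 2*w) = (w - 4)*(w - 3)*(w - 2)*(w)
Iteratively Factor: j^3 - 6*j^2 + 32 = (j - 4)*(j^2 - 2*j - 8) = (j - 4)^2*(j + 2)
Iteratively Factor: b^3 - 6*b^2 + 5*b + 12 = (b + 1)*(b^2 - 7*b + 12) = (b - 4)*(b + 1)*(b - 3)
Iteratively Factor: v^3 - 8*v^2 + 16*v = (v - 4)*(v^2 - 4*v) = v*(v - 4)*(v - 4)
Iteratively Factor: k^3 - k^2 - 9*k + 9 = (k - 1)*(k^2 - 9) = (k - 3)*(k - 1)*(k + 3)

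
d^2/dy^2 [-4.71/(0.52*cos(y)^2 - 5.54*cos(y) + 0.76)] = (5.094336*(1 - cos(y)^2)^2 - 40.705704*cos(y)^3 + 139.659036*cos(y)^2 + 101.242392*cos(y) - 290.486424)/(0.52*cos(y)^2 - 5.54*cos(y) + 0.76)^3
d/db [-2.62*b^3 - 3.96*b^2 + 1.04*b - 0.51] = -7.86*b^2 - 7.92*b + 1.04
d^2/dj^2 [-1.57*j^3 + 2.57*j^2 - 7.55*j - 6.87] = 5.14 - 9.42*j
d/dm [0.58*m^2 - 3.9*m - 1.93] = 1.16*m - 3.9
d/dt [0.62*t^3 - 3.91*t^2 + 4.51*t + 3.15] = 1.86*t^2 - 7.82*t + 4.51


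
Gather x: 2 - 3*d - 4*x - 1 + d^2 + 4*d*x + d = d^2 - 2*d + x*(4*d - 4) + 1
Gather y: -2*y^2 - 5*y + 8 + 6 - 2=-2*y^2 - 5*y + 12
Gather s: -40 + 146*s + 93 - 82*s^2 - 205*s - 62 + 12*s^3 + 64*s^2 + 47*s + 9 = 12*s^3 - 18*s^2 - 12*s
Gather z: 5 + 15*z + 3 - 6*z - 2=9*z + 6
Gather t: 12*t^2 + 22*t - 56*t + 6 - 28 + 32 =12*t^2 - 34*t + 10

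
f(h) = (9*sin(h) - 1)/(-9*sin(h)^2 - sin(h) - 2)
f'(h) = (18*sin(h)*cos(h) + cos(h))*(9*sin(h) - 1)/(-9*sin(h)^2 - sin(h) - 2)^2 + 9*cos(h)/(-9*sin(h)^2 - sin(h) - 2) = (81*sin(h)^2 - 18*sin(h) - 19)*cos(h)/(9*sin(h)^2 + sin(h) + 2)^2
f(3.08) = 0.21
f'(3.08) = 4.50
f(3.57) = 1.51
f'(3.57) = -0.23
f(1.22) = -0.69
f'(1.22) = 0.10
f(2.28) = -0.73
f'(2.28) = -0.14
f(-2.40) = 1.30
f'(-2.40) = -0.75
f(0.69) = -0.75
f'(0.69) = 0.05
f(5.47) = 1.25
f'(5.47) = 0.70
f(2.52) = -0.75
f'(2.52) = 0.05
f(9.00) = -0.69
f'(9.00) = 0.74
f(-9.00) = 1.51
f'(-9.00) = -0.20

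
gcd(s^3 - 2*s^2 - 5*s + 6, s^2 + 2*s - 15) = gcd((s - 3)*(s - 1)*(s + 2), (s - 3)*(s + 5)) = s - 3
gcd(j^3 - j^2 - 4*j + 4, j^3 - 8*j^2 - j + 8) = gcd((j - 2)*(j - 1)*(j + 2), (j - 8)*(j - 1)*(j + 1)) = j - 1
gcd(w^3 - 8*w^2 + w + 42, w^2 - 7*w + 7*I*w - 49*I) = w - 7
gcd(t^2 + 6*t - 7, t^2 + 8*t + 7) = t + 7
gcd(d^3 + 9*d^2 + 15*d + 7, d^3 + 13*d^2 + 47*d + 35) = d^2 + 8*d + 7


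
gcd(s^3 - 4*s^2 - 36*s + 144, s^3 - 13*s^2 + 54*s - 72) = s^2 - 10*s + 24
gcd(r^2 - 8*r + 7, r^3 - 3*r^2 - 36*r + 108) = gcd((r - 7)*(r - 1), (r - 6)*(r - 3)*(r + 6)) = 1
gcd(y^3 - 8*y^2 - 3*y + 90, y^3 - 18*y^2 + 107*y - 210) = y^2 - 11*y + 30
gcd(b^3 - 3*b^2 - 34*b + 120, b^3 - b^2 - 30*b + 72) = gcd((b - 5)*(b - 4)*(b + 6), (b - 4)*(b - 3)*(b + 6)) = b^2 + 2*b - 24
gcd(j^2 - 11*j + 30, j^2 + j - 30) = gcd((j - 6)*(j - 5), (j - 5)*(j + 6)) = j - 5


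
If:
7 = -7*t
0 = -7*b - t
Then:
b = 1/7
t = -1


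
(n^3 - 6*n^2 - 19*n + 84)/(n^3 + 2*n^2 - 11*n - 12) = (n - 7)/(n + 1)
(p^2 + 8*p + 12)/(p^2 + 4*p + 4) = (p + 6)/(p + 2)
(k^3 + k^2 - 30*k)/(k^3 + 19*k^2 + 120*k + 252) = k*(k - 5)/(k^2 + 13*k + 42)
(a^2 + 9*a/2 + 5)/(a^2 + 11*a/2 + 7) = (2*a + 5)/(2*a + 7)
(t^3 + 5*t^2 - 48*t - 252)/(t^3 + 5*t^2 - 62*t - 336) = (t^2 - t - 42)/(t^2 - t - 56)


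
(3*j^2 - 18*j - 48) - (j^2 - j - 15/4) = 2*j^2 - 17*j - 177/4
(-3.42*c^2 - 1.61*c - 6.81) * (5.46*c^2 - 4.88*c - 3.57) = -18.6732*c^4 + 7.899*c^3 - 17.1164*c^2 + 38.9805*c + 24.3117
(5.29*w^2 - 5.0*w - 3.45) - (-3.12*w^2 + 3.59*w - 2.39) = 8.41*w^2 - 8.59*w - 1.06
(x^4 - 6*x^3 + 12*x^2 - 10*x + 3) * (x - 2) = x^5 - 8*x^4 + 24*x^3 - 34*x^2 + 23*x - 6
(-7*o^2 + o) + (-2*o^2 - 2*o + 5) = -9*o^2 - o + 5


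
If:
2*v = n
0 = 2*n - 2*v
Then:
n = 0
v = 0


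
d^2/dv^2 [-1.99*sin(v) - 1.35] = 1.99*sin(v)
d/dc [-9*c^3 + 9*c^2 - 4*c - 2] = -27*c^2 + 18*c - 4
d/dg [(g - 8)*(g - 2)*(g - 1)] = 3*g^2 - 22*g + 26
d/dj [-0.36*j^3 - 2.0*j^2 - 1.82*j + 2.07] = -1.08*j^2 - 4.0*j - 1.82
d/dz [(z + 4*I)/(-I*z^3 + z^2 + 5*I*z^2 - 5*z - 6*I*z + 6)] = (-2*I*z^3 + z^2*(13 + 5*I) + z*(-40 + 8*I) + 18 - 20*I)/(z^6 + z^5*(-10 + 2*I) + z^4*(36 - 20*I) + z^3*(-50 + 74*I) + z^2*(-1 - 120*I) + z*(60 + 72*I) - 36)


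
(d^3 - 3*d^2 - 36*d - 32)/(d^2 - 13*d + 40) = (d^2 + 5*d + 4)/(d - 5)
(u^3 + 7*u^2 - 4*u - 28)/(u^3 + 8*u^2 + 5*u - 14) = (u - 2)/(u - 1)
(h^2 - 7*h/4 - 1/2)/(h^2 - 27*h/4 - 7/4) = (h - 2)/(h - 7)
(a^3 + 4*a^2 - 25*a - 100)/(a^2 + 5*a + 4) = (a^2 - 25)/(a + 1)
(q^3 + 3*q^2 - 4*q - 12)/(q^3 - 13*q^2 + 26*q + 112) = (q^2 + q - 6)/(q^2 - 15*q + 56)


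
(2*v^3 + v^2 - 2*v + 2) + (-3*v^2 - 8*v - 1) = 2*v^3 - 2*v^2 - 10*v + 1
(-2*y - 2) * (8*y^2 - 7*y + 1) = -16*y^3 - 2*y^2 + 12*y - 2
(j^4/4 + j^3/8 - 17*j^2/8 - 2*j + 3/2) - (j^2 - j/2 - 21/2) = j^4/4 + j^3/8 - 25*j^2/8 - 3*j/2 + 12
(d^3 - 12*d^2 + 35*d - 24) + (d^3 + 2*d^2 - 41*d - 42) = 2*d^3 - 10*d^2 - 6*d - 66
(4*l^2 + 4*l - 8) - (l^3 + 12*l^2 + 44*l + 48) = -l^3 - 8*l^2 - 40*l - 56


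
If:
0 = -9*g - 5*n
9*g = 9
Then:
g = 1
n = -9/5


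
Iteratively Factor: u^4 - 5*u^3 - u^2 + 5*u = (u)*(u^3 - 5*u^2 - u + 5) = u*(u + 1)*(u^2 - 6*u + 5) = u*(u - 5)*(u + 1)*(u - 1)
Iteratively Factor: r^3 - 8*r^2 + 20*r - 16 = (r - 4)*(r^2 - 4*r + 4) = (r - 4)*(r - 2)*(r - 2)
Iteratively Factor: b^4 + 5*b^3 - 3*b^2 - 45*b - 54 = (b + 3)*(b^3 + 2*b^2 - 9*b - 18) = (b + 3)^2*(b^2 - b - 6) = (b - 3)*(b + 3)^2*(b + 2)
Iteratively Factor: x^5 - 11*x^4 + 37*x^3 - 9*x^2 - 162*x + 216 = (x - 3)*(x^4 - 8*x^3 + 13*x^2 + 30*x - 72) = (x - 4)*(x - 3)*(x^3 - 4*x^2 - 3*x + 18) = (x - 4)*(x - 3)^2*(x^2 - x - 6) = (x - 4)*(x - 3)^2*(x + 2)*(x - 3)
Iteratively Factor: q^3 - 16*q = (q)*(q^2 - 16) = q*(q - 4)*(q + 4)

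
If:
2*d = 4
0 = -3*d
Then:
No Solution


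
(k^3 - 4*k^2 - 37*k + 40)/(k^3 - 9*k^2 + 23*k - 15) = (k^2 - 3*k - 40)/(k^2 - 8*k + 15)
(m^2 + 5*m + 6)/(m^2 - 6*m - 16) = (m + 3)/(m - 8)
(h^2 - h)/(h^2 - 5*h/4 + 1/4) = 4*h/(4*h - 1)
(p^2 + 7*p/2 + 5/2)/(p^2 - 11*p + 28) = (2*p^2 + 7*p + 5)/(2*(p^2 - 11*p + 28))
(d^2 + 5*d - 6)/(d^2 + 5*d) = (d^2 + 5*d - 6)/(d*(d + 5))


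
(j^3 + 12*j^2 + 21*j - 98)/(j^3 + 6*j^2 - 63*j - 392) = (j - 2)/(j - 8)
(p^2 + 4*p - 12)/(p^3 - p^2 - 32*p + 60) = 1/(p - 5)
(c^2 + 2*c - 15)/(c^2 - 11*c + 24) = (c + 5)/(c - 8)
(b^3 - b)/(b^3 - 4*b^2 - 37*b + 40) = b*(b + 1)/(b^2 - 3*b - 40)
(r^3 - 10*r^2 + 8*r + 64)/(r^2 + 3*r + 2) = (r^2 - 12*r + 32)/(r + 1)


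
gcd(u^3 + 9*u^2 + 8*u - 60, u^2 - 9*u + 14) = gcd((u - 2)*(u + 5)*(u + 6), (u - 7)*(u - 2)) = u - 2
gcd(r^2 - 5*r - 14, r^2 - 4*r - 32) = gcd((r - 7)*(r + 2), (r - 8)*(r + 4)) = 1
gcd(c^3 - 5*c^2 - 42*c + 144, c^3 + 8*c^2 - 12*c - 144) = c + 6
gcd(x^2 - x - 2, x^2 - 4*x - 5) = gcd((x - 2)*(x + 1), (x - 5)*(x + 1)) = x + 1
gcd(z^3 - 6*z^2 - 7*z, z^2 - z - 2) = z + 1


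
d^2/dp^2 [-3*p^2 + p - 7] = -6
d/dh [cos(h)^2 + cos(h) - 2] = -sin(h) - sin(2*h)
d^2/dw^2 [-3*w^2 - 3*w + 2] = -6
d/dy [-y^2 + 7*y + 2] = 7 - 2*y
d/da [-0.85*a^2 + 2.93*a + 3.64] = 2.93 - 1.7*a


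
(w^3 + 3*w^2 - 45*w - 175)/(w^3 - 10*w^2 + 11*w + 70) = (w^2 + 10*w + 25)/(w^2 - 3*w - 10)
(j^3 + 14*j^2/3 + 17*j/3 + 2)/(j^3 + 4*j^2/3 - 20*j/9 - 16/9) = 3*(j^2 + 4*j + 3)/(3*j^2 + 2*j - 8)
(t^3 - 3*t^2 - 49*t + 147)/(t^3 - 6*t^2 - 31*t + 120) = (t^2 - 49)/(t^2 - 3*t - 40)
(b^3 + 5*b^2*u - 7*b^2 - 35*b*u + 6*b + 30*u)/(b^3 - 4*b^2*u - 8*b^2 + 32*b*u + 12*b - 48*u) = (-b^2 - 5*b*u + b + 5*u)/(-b^2 + 4*b*u + 2*b - 8*u)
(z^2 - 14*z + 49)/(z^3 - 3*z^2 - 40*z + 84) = (z - 7)/(z^2 + 4*z - 12)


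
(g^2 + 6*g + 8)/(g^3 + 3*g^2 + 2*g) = (g + 4)/(g*(g + 1))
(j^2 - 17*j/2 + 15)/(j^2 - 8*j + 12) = (j - 5/2)/(j - 2)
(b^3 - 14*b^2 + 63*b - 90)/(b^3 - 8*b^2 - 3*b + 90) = (b - 3)/(b + 3)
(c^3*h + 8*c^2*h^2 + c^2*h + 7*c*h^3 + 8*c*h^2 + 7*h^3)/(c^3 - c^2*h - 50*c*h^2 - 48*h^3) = h*(c^2 + 7*c*h + c + 7*h)/(c^2 - 2*c*h - 48*h^2)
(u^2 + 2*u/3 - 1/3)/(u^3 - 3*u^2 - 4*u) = (u - 1/3)/(u*(u - 4))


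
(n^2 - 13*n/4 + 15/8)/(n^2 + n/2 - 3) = (8*n^2 - 26*n + 15)/(4*(2*n^2 + n - 6))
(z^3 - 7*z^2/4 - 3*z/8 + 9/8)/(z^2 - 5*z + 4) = (8*z^2 - 6*z - 9)/(8*(z - 4))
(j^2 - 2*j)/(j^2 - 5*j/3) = 3*(j - 2)/(3*j - 5)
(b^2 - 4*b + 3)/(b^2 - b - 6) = (b - 1)/(b + 2)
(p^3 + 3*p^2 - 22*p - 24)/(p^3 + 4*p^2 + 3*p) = (p^2 + 2*p - 24)/(p*(p + 3))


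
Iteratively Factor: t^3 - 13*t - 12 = (t - 4)*(t^2 + 4*t + 3) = (t - 4)*(t + 1)*(t + 3)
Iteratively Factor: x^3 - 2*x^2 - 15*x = (x)*(x^2 - 2*x - 15) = x*(x - 5)*(x + 3)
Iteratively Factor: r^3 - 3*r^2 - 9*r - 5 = (r + 1)*(r^2 - 4*r - 5) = (r + 1)^2*(r - 5)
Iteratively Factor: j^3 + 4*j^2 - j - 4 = (j - 1)*(j^2 + 5*j + 4) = (j - 1)*(j + 4)*(j + 1)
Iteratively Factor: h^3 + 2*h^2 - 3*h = (h - 1)*(h^2 + 3*h) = h*(h - 1)*(h + 3)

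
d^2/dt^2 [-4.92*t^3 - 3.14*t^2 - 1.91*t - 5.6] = -29.52*t - 6.28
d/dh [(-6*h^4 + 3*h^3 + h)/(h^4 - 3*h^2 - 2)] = (-3*h^6 + 36*h^5 - 12*h^4 + 48*h^3 - 15*h^2 - 2)/(h^8 - 6*h^6 + 5*h^4 + 12*h^2 + 4)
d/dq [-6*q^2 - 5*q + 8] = -12*q - 5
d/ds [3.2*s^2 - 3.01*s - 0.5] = 6.4*s - 3.01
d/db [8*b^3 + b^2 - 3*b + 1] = 24*b^2 + 2*b - 3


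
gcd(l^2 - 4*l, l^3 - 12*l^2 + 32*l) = l^2 - 4*l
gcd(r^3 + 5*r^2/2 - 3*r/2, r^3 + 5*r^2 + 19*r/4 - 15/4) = r^2 + 5*r/2 - 3/2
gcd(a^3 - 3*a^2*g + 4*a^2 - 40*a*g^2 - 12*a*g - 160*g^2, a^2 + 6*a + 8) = a + 4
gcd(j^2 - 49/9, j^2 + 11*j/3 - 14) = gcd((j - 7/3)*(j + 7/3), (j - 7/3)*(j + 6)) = j - 7/3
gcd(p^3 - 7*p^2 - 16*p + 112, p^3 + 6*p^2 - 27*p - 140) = p + 4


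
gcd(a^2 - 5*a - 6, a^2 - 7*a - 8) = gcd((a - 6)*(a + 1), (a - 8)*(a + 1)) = a + 1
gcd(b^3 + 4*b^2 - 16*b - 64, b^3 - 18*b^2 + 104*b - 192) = b - 4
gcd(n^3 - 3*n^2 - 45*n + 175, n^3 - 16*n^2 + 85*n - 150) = n^2 - 10*n + 25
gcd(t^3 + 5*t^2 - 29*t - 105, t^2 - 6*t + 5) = t - 5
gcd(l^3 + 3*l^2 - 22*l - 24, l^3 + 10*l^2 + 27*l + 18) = l^2 + 7*l + 6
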